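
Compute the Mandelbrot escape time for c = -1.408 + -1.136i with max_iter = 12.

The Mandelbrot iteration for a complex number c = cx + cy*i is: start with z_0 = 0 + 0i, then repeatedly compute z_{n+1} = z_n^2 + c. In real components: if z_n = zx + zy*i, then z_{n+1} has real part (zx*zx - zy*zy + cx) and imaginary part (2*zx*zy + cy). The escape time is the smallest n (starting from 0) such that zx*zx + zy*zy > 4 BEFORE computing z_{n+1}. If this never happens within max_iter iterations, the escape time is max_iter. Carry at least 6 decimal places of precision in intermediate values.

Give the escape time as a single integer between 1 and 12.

Answer: 2

Derivation:
z_0 = 0 + 0i, c = -1.4080 + -1.1360i
Iter 1: z = -1.4080 + -1.1360i, |z|^2 = 3.2730
Iter 2: z = -0.7160 + 2.0630i, |z|^2 = 4.7686
Escaped at iteration 2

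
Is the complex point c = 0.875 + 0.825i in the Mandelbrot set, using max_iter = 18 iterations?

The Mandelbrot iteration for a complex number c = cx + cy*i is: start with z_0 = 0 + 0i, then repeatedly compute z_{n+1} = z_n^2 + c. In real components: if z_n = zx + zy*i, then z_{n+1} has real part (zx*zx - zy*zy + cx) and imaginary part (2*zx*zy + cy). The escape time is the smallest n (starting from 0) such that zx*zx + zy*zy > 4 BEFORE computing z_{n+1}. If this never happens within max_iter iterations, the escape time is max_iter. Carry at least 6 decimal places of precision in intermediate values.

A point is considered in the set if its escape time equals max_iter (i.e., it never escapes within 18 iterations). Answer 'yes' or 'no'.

Answer: no

Derivation:
z_0 = 0 + 0i, c = 0.8750 + 0.8250i
Iter 1: z = 0.8750 + 0.8250i, |z|^2 = 1.4463
Iter 2: z = 0.9600 + 2.2687i, |z|^2 = 6.0688
Escaped at iteration 2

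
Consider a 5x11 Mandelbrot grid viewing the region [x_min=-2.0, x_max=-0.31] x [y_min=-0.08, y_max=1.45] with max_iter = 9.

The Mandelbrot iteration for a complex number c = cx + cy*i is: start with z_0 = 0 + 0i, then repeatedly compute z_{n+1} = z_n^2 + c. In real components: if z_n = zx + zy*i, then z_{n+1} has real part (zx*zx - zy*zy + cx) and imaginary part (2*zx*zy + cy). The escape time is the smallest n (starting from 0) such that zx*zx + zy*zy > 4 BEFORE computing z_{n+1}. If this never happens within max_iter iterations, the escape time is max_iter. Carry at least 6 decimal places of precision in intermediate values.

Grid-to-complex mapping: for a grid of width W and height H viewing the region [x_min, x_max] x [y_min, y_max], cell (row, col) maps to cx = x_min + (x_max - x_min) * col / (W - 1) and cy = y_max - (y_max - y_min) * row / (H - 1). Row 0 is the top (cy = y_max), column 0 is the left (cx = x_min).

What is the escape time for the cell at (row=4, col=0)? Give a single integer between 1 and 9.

Answer: 1

Derivation:
z_0 = 0 + 0i, c = -2.0000 + 0.8380i
Iter 1: z = -2.0000 + 0.8380i, |z|^2 = 4.7022
Escaped at iteration 1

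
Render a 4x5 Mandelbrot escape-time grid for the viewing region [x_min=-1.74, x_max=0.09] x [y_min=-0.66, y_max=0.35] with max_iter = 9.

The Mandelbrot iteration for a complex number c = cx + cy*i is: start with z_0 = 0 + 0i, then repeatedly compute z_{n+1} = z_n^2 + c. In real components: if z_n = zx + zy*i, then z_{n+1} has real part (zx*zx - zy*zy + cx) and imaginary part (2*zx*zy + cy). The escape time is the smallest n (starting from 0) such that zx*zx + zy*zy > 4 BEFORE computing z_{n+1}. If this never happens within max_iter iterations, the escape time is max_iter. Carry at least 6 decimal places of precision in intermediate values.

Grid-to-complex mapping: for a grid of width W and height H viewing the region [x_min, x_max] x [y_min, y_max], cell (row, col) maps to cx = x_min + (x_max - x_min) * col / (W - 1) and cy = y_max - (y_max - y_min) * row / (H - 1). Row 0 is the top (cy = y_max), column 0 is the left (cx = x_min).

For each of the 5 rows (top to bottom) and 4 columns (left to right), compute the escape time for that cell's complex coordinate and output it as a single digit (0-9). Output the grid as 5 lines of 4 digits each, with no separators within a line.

Answer: 3899
4999
4999
3799
3399

Derivation:
(row=0, col=0): c = -1.7400 + 0.3500i → escape time 3
(row=0, col=1): c = -1.1300 + 0.3500i → escape time 8
(row=0, col=2): c = -0.5200 + 0.3500i → escape time 9
(row=0, col=3): c = 0.0900 + 0.3500i → escape time 9
(row=1, col=0): c = -1.7400 + 0.0975i → escape time 4
(row=1, col=1): c = -1.1300 + 0.0975i → escape time 9
(row=1, col=2): c = -0.5200 + 0.0975i → escape time 9
(row=1, col=3): c = 0.0900 + 0.0975i → escape time 9
(row=2, col=0): c = -1.7400 + -0.1550i → escape time 4
(row=2, col=1): c = -1.1300 + -0.1550i → escape time 9
(row=2, col=2): c = -0.5200 + -0.1550i → escape time 9
(row=2, col=3): c = 0.0900 + -0.1550i → escape time 9
(row=3, col=0): c = -1.7400 + -0.4075i → escape time 3
(row=3, col=1): c = -1.1300 + -0.4075i → escape time 7
(row=3, col=2): c = -0.5200 + -0.4075i → escape time 9
(row=3, col=3): c = 0.0900 + -0.4075i → escape time 9
(row=4, col=0): c = -1.7400 + -0.6600i → escape time 3
(row=4, col=1): c = -1.1300 + -0.6600i → escape time 3
(row=4, col=2): c = -0.5200 + -0.6600i → escape time 9
(row=4, col=3): c = 0.0900 + -0.6600i → escape time 9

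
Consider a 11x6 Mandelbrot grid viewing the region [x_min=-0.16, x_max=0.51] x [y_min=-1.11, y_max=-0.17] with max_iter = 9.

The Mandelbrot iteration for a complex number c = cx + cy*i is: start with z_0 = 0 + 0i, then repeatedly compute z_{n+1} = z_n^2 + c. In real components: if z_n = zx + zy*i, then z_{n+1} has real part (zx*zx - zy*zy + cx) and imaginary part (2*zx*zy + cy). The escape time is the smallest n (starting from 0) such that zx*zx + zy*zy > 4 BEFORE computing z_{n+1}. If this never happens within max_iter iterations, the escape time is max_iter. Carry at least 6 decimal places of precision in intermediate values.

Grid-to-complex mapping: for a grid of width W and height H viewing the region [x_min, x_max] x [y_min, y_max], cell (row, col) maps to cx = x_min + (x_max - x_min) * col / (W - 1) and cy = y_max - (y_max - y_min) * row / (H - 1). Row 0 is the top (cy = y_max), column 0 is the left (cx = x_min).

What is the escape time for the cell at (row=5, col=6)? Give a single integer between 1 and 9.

z_0 = 0 + 0i, c = 0.2420 + -1.1100i
Iter 1: z = 0.2420 + -1.1100i, |z|^2 = 1.2907
Iter 2: z = -0.9315 + -1.6472i, |z|^2 = 3.5812
Iter 3: z = -1.6036 + 1.9589i, |z|^2 = 6.4091
Escaped at iteration 3

Answer: 3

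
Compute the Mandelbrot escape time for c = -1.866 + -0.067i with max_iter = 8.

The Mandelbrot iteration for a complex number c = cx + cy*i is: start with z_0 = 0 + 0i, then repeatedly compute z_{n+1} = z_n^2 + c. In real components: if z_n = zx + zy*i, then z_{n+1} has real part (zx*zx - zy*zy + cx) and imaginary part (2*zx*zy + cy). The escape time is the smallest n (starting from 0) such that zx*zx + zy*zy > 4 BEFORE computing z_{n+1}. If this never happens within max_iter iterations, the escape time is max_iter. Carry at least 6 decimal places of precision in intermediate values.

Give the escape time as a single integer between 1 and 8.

Answer: 5

Derivation:
z_0 = 0 + 0i, c = -1.8660 + -0.0670i
Iter 1: z = -1.8660 + -0.0670i, |z|^2 = 3.4864
Iter 2: z = 1.6115 + 0.1830i, |z|^2 = 2.6303
Iter 3: z = 0.6973 + 0.5229i, |z|^2 = 0.7597
Iter 4: z = -1.6532 + 0.6623i, |z|^2 = 3.1718
Iter 5: z = 0.4284 + -2.2569i, |z|^2 = 5.2771
Escaped at iteration 5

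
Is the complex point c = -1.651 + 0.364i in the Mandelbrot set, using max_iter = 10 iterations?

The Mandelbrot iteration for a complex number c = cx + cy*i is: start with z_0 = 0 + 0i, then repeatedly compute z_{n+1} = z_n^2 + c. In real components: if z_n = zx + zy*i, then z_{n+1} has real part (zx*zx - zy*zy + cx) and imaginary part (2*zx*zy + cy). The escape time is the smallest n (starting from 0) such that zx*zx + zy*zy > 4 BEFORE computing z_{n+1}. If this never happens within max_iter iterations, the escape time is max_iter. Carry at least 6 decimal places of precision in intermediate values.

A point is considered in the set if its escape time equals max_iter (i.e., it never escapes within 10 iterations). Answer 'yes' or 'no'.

z_0 = 0 + 0i, c = -1.6510 + 0.3640i
Iter 1: z = -1.6510 + 0.3640i, |z|^2 = 2.8583
Iter 2: z = 0.9423 + -0.8379i, |z|^2 = 1.5901
Iter 3: z = -1.4652 + -1.2152i, |z|^2 = 3.6234
Iter 4: z = -0.9809 + 3.9249i, |z|^2 = 16.3669
Escaped at iteration 4

Answer: no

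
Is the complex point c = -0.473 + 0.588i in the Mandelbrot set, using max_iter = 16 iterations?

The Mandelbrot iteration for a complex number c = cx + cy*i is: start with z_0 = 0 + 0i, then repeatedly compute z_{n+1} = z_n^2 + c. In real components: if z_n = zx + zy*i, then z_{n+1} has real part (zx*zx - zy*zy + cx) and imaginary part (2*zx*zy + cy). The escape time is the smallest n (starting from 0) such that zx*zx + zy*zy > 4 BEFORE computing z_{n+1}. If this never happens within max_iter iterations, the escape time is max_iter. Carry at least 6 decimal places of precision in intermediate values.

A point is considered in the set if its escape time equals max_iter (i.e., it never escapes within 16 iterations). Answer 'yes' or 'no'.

Answer: yes

Derivation:
z_0 = 0 + 0i, c = -0.4730 + 0.5880i
Iter 1: z = -0.4730 + 0.5880i, |z|^2 = 0.5695
Iter 2: z = -0.5950 + 0.0318i, |z|^2 = 0.3551
Iter 3: z = -0.1200 + 0.5502i, |z|^2 = 0.3171
Iter 4: z = -0.7613 + 0.4560i, |z|^2 = 0.7876
Iter 5: z = -0.1013 + -0.1063i, |z|^2 = 0.0216
Iter 6: z = -0.4740 + 0.6095i, |z|^2 = 0.5963
Iter 7: z = -0.6198 + 0.0101i, |z|^2 = 0.3843
Iter 8: z = -0.0889 + 0.5755i, |z|^2 = 0.3391
Iter 9: z = -0.7963 + 0.4856i, |z|^2 = 0.8699
Iter 10: z = -0.0748 + -0.1854i, |z|^2 = 0.0400
Iter 11: z = -0.5018 + 0.6157i, |z|^2 = 0.6309
Iter 12: z = -0.6004 + -0.0299i, |z|^2 = 0.3613
Iter 13: z = -0.1135 + 0.6239i, |z|^2 = 0.4022
Iter 14: z = -0.8494 + 0.4464i, |z|^2 = 0.9208
Iter 15: z = 0.0492 + -0.1704i, |z|^2 = 0.0314
Did not escape in 16 iterations → in set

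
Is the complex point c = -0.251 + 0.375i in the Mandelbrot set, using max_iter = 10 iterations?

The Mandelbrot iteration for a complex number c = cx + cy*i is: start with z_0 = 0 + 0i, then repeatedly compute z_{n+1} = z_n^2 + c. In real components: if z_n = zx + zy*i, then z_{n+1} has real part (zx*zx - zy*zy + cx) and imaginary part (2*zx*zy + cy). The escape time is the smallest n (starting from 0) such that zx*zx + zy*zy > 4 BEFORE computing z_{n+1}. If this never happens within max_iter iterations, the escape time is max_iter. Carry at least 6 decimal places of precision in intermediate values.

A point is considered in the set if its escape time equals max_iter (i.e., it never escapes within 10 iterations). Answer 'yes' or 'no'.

z_0 = 0 + 0i, c = -0.2510 + 0.3750i
Iter 1: z = -0.2510 + 0.3750i, |z|^2 = 0.2036
Iter 2: z = -0.3286 + 0.1867i, |z|^2 = 0.1429
Iter 3: z = -0.1779 + 0.2523i, |z|^2 = 0.0953
Iter 4: z = -0.2830 + 0.2853i, |z|^2 = 0.1615
Iter 5: z = -0.2523 + 0.2135i, |z|^2 = 0.1093
Iter 6: z = -0.2330 + 0.2672i, |z|^2 = 0.1257
Iter 7: z = -0.2682 + 0.2505i, |z|^2 = 0.1346
Iter 8: z = -0.2418 + 0.2407i, |z|^2 = 0.1164
Iter 9: z = -0.2504 + 0.2586i, |z|^2 = 0.1296
Did not escape in 10 iterations → in set

Answer: yes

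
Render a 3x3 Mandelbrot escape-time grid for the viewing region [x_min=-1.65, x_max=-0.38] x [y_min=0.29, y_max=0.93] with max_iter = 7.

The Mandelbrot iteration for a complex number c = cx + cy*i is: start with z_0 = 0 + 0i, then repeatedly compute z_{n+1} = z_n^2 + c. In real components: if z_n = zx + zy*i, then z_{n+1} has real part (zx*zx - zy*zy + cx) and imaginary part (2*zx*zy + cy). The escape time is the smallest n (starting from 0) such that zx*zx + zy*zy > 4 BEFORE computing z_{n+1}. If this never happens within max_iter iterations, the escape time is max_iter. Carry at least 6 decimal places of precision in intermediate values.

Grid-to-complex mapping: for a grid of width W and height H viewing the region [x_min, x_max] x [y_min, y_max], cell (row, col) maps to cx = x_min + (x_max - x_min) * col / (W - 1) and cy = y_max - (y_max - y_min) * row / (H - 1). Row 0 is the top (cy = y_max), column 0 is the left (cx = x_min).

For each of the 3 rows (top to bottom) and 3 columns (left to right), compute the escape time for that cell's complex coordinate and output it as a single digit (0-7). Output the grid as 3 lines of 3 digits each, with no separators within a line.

Answer: 235
347
477

Derivation:
(row=0, col=0): c = -1.6500 + 0.9300i → escape time 2
(row=0, col=1): c = -1.0150 + 0.9300i → escape time 3
(row=0, col=2): c = -0.3800 + 0.9300i → escape time 5
(row=1, col=0): c = -1.6500 + 0.6100i → escape time 3
(row=1, col=1): c = -1.0150 + 0.6100i → escape time 4
(row=1, col=2): c = -0.3800 + 0.6100i → escape time 7
(row=2, col=0): c = -1.6500 + 0.2900i → escape time 4
(row=2, col=1): c = -1.0150 + 0.2900i → escape time 7
(row=2, col=2): c = -0.3800 + 0.2900i → escape time 7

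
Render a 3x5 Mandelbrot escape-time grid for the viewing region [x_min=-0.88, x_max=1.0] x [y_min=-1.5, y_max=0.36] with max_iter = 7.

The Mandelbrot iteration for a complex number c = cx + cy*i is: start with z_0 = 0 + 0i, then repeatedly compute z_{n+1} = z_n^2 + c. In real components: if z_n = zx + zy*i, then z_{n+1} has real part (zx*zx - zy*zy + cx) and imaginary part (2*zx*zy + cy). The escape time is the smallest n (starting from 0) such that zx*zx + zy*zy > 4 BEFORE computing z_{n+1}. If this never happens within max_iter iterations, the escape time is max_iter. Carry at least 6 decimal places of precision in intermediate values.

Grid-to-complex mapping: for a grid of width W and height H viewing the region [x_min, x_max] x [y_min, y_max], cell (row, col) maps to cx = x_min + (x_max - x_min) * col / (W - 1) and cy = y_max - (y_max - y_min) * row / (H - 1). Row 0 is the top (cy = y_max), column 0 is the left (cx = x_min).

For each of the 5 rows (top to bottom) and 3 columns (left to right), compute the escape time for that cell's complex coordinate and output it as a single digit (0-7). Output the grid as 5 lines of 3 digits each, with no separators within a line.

Answer: 772
772
572
342
222

Derivation:
(row=0, col=0): c = -0.8800 + 0.3600i → escape time 7
(row=0, col=1): c = 0.0600 + 0.3600i → escape time 7
(row=0, col=2): c = 1.0000 + 0.3600i → escape time 2
(row=1, col=0): c = -0.8800 + -0.1050i → escape time 7
(row=1, col=1): c = 0.0600 + -0.1050i → escape time 7
(row=1, col=2): c = 1.0000 + -0.1050i → escape time 2
(row=2, col=0): c = -0.8800 + -0.5700i → escape time 5
(row=2, col=1): c = 0.0600 + -0.5700i → escape time 7
(row=2, col=2): c = 1.0000 + -0.5700i → escape time 2
(row=3, col=0): c = -0.8800 + -1.0350i → escape time 3
(row=3, col=1): c = 0.0600 + -1.0350i → escape time 4
(row=3, col=2): c = 1.0000 + -1.0350i → escape time 2
(row=4, col=0): c = -0.8800 + -1.5000i → escape time 2
(row=4, col=1): c = 0.0600 + -1.5000i → escape time 2
(row=4, col=2): c = 1.0000 + -1.5000i → escape time 2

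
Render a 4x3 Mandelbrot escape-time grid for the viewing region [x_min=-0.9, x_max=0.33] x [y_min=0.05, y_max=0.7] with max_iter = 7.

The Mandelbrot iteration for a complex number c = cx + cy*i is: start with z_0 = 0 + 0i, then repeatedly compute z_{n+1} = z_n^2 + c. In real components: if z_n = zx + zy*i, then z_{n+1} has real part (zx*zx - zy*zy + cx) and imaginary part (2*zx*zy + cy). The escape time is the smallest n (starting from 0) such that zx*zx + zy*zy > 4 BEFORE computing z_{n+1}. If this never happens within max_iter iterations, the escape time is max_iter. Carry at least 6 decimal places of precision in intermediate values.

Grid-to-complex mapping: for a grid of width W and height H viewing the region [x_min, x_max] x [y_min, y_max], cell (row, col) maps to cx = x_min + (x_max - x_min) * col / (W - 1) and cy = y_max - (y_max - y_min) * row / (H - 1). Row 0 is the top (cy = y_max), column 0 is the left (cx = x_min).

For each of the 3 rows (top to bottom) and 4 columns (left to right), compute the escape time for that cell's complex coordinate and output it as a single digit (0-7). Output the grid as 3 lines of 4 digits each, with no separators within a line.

Answer: 4777
7777
7777

Derivation:
(row=0, col=0): c = -0.9000 + 0.7000i → escape time 4
(row=0, col=1): c = -0.4900 + 0.7000i → escape time 7
(row=0, col=2): c = -0.0800 + 0.7000i → escape time 7
(row=0, col=3): c = 0.3300 + 0.7000i → escape time 7
(row=1, col=0): c = -0.9000 + 0.3750i → escape time 7
(row=1, col=1): c = -0.4900 + 0.3750i → escape time 7
(row=1, col=2): c = -0.0800 + 0.3750i → escape time 7
(row=1, col=3): c = 0.3300 + 0.3750i → escape time 7
(row=2, col=0): c = -0.9000 + 0.0500i → escape time 7
(row=2, col=1): c = -0.4900 + 0.0500i → escape time 7
(row=2, col=2): c = -0.0800 + 0.0500i → escape time 7
(row=2, col=3): c = 0.3300 + 0.0500i → escape time 7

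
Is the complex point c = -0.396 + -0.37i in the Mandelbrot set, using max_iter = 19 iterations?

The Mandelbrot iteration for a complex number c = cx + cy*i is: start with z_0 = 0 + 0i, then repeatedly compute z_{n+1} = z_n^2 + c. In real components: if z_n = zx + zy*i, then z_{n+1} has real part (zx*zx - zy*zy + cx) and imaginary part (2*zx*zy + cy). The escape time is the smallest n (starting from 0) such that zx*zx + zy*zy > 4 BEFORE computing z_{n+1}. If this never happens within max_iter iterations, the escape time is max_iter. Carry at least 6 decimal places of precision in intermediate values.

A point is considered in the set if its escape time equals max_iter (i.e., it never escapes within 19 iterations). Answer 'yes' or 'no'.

Answer: yes

Derivation:
z_0 = 0 + 0i, c = -0.3960 + -0.3700i
Iter 1: z = -0.3960 + -0.3700i, |z|^2 = 0.2937
Iter 2: z = -0.3761 + -0.0770i, |z|^2 = 0.1474
Iter 3: z = -0.2605 + -0.3121i, |z|^2 = 0.1653
Iter 4: z = -0.4256 + -0.2074i, |z|^2 = 0.2241
Iter 5: z = -0.2579 + -0.1935i, |z|^2 = 0.1040
Iter 6: z = -0.3669 + -0.2702i, |z|^2 = 0.2076
Iter 7: z = -0.3344 + -0.1717i, |z|^2 = 0.1413
Iter 8: z = -0.3137 + -0.2552i, |z|^2 = 0.1635
Iter 9: z = -0.3627 + -0.2099i, |z|^2 = 0.1756
Iter 10: z = -0.3085 + -0.2177i, |z|^2 = 0.1426
Iter 11: z = -0.3482 + -0.2357i, |z|^2 = 0.1768
Iter 12: z = -0.3303 + -0.2059i, |z|^2 = 0.1515
Iter 13: z = -0.3293 + -0.2340i, |z|^2 = 0.1632
Iter 14: z = -0.3423 + -0.2159i, |z|^2 = 0.1638
Iter 15: z = -0.3254 + -0.2222i, |z|^2 = 0.1553
Iter 16: z = -0.3395 + -0.2254i, |z|^2 = 0.1660
Iter 17: z = -0.3316 + -0.2170i, |z|^2 = 0.1570
Iter 18: z = -0.3331 + -0.2261i, |z|^2 = 0.1621
Did not escape in 19 iterations → in set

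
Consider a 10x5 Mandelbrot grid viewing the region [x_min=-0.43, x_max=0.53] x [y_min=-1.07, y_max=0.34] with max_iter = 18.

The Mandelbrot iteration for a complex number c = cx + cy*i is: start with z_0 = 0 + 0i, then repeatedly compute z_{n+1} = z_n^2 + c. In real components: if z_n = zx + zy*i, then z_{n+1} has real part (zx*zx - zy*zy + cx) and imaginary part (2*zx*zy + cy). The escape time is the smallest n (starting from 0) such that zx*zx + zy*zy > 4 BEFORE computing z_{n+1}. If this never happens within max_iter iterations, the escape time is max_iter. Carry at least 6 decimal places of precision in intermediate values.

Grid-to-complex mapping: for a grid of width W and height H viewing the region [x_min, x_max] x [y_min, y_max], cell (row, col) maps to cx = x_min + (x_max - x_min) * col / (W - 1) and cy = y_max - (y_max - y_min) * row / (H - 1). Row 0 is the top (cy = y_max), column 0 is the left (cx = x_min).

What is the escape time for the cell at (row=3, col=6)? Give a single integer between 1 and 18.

Answer: 6

Derivation:
z_0 = 0 + 0i, c = 0.2100 + -0.7175i
Iter 1: z = 0.2100 + -0.7175i, |z|^2 = 0.5589
Iter 2: z = -0.2607 + -1.0189i, |z|^2 = 1.1060
Iter 3: z = -0.7601 + -0.1863i, |z|^2 = 0.6124
Iter 4: z = 0.7530 + -0.4344i, |z|^2 = 0.7557
Iter 5: z = 0.5884 + -1.3717i, |z|^2 = 2.2277
Iter 6: z = -1.3253 + -2.3317i, |z|^2 = 7.1932
Escaped at iteration 6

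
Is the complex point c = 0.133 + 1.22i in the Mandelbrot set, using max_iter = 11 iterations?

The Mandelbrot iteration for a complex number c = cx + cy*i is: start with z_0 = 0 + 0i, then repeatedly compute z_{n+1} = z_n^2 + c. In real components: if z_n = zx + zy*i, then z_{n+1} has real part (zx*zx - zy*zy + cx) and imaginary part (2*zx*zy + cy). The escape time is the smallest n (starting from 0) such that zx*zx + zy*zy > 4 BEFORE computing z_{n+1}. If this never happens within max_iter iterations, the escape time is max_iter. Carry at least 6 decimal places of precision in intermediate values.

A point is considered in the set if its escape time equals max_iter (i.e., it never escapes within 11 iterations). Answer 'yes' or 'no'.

z_0 = 0 + 0i, c = 0.1330 + 1.2200i
Iter 1: z = 0.1330 + 1.2200i, |z|^2 = 1.5061
Iter 2: z = -1.3377 + 1.5445i, |z|^2 = 4.1750
Escaped at iteration 2

Answer: no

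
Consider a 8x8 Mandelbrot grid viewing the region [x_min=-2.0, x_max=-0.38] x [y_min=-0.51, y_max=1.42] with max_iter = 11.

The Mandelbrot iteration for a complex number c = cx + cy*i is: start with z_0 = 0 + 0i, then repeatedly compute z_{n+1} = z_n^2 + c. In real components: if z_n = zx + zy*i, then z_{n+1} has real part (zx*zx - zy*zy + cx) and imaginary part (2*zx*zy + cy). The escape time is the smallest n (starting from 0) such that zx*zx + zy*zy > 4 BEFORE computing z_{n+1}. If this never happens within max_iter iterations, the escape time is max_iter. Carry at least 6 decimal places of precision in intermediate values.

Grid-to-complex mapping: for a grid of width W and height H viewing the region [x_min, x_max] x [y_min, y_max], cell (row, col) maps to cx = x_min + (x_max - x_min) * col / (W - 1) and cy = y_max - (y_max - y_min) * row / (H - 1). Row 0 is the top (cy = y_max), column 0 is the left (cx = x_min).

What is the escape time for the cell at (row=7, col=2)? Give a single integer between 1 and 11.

Answer: 3

Derivation:
z_0 = 0 + 0i, c = -1.5371 + -0.5100i
Iter 1: z = -1.5371 + -0.5100i, |z|^2 = 2.6229
Iter 2: z = 0.5656 + 1.0579i, |z|^2 = 1.4390
Iter 3: z = -2.3364 + 0.6866i, |z|^2 = 5.9302
Escaped at iteration 3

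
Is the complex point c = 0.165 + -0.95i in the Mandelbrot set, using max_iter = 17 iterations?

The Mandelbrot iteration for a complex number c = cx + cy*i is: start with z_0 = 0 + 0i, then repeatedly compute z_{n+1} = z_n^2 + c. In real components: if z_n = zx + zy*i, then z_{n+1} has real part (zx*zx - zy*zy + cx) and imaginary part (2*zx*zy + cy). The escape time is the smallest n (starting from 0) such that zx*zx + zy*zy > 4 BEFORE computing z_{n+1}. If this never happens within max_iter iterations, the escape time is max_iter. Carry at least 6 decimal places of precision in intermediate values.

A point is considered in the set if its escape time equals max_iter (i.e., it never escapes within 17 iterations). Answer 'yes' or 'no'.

Answer: no

Derivation:
z_0 = 0 + 0i, c = 0.1650 + -0.9500i
Iter 1: z = 0.1650 + -0.9500i, |z|^2 = 0.9297
Iter 2: z = -0.7103 + -1.2635i, |z|^2 = 2.1009
Iter 3: z = -0.9269 + 0.8449i, |z|^2 = 1.5730
Iter 4: z = 0.3104 + -2.5163i, |z|^2 = 6.4280
Escaped at iteration 4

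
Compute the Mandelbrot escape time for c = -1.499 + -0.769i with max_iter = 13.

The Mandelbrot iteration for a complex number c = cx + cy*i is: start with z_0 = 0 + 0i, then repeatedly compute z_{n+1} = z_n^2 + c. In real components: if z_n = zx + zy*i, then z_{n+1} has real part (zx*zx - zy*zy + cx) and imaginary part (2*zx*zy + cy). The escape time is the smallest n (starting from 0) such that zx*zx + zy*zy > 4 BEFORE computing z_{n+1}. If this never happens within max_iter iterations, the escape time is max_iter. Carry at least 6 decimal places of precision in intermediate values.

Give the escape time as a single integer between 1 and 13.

z_0 = 0 + 0i, c = -1.4990 + -0.7690i
Iter 1: z = -1.4990 + -0.7690i, |z|^2 = 2.8384
Iter 2: z = 0.1566 + 1.5365i, |z|^2 = 2.3853
Iter 3: z = -3.8352 + -0.2877i, |z|^2 = 14.7913
Escaped at iteration 3

Answer: 3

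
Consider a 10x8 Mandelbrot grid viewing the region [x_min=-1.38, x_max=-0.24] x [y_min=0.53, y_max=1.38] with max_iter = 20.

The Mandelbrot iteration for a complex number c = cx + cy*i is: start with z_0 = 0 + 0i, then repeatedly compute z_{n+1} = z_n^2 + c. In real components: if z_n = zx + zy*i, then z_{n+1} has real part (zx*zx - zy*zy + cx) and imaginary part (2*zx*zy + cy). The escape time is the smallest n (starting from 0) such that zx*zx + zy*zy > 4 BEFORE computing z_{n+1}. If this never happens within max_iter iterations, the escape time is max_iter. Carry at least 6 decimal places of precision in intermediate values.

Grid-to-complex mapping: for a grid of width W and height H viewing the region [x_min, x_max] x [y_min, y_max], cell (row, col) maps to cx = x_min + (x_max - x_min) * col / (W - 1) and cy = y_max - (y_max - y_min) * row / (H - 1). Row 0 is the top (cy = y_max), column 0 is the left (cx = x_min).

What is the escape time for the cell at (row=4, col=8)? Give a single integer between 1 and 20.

z_0 = 0 + 0i, c = -0.3667 + 0.8943i
Iter 1: z = -0.3667 + 0.8943i, |z|^2 = 0.9342
Iter 2: z = -1.0320 + 0.2385i, |z|^2 = 1.1218
Iter 3: z = 0.6414 + 0.4021i, |z|^2 = 0.5731
Iter 4: z = -0.1169 + 1.4101i, |z|^2 = 2.0020
Iter 5: z = -2.3414 + 0.5646i, |z|^2 = 5.8008
Escaped at iteration 5

Answer: 5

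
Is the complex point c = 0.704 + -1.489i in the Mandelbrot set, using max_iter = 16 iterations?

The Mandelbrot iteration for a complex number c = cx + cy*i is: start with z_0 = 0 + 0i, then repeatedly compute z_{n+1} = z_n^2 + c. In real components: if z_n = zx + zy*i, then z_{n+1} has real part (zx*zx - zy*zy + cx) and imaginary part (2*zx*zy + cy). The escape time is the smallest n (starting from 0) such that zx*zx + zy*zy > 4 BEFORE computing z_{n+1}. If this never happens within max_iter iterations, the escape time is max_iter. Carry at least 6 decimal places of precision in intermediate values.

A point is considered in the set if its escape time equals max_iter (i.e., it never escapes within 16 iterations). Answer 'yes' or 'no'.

z_0 = 0 + 0i, c = 0.7040 + -1.4890i
Iter 1: z = 0.7040 + -1.4890i, |z|^2 = 2.7127
Iter 2: z = -1.0175 + -3.5855i, |z|^2 = 13.8912
Escaped at iteration 2

Answer: no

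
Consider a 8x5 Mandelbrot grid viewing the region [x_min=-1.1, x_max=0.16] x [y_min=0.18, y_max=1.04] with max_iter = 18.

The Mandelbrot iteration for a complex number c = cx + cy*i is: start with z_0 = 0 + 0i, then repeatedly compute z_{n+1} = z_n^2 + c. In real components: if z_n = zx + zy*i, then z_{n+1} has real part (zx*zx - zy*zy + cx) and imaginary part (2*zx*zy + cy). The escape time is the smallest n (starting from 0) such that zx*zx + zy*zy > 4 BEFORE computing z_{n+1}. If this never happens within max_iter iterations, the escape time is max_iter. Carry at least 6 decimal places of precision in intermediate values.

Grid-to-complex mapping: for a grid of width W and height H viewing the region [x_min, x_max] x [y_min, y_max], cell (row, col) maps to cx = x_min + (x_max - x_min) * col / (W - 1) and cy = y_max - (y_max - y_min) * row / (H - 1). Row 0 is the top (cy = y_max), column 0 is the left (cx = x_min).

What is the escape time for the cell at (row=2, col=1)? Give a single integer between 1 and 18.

z_0 = 0 + 0i, c = -0.9200 + 0.6100i
Iter 1: z = -0.9200 + 0.6100i, |z|^2 = 1.2185
Iter 2: z = -0.4457 + -0.5124i, |z|^2 = 0.4612
Iter 3: z = -0.9839 + 1.0668i, |z|^2 = 2.1060
Iter 4: z = -1.0899 + -1.4892i, |z|^2 = 3.4055
Iter 5: z = -1.9498 + 3.8561i, |z|^2 = 18.6708
Escaped at iteration 5

Answer: 5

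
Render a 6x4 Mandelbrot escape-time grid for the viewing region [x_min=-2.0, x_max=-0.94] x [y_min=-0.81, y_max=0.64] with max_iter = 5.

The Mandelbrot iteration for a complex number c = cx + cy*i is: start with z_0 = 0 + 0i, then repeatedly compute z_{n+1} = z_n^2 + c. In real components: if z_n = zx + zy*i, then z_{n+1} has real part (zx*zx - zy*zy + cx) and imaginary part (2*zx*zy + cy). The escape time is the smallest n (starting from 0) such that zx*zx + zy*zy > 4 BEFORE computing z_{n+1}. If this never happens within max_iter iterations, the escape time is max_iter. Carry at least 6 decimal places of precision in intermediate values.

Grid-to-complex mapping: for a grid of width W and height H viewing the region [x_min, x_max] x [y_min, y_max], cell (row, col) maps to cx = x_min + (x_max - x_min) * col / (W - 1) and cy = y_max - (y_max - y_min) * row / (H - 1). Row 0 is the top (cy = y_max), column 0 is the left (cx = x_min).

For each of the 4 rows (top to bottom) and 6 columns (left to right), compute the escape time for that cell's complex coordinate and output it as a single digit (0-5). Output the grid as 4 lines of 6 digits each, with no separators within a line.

(row=0, col=0): c = -2.0000 + 0.6400i → escape time 1
(row=0, col=1): c = -1.7880 + 0.6400i → escape time 3
(row=0, col=2): c = -1.5760 + 0.6400i → escape time 3
(row=0, col=3): c = -1.3640 + 0.6400i → escape time 3
(row=0, col=4): c = -1.1520 + 0.6400i → escape time 3
(row=0, col=5): c = -0.9400 + 0.6400i → escape time 4
(row=1, col=0): c = -2.0000 + 0.1567i → escape time 1
(row=1, col=1): c = -1.7880 + 0.1567i → escape time 4
(row=1, col=2): c = -1.5760 + 0.1567i → escape time 5
(row=1, col=3): c = -1.3640 + 0.1567i → escape time 5
(row=1, col=4): c = -1.1520 + 0.1567i → escape time 5
(row=1, col=5): c = -0.9400 + 0.1567i → escape time 5
(row=2, col=0): c = -2.0000 + -0.3267i → escape time 1
(row=2, col=1): c = -1.7880 + -0.3267i → escape time 3
(row=2, col=2): c = -1.5760 + -0.3267i → escape time 4
(row=2, col=3): c = -1.3640 + -0.3267i → escape time 5
(row=2, col=4): c = -1.1520 + -0.3267i → escape time 5
(row=2, col=5): c = -0.9400 + -0.3267i → escape time 5
(row=3, col=0): c = -2.0000 + -0.8100i → escape time 1
(row=3, col=1): c = -1.7880 + -0.8100i → escape time 2
(row=3, col=2): c = -1.5760 + -0.8100i → escape time 3
(row=3, col=3): c = -1.3640 + -0.8100i → escape time 3
(row=3, col=4): c = -1.1520 + -0.8100i → escape time 3
(row=3, col=5): c = -0.9400 + -0.8100i → escape time 3

Answer: 133334
145555
134555
123333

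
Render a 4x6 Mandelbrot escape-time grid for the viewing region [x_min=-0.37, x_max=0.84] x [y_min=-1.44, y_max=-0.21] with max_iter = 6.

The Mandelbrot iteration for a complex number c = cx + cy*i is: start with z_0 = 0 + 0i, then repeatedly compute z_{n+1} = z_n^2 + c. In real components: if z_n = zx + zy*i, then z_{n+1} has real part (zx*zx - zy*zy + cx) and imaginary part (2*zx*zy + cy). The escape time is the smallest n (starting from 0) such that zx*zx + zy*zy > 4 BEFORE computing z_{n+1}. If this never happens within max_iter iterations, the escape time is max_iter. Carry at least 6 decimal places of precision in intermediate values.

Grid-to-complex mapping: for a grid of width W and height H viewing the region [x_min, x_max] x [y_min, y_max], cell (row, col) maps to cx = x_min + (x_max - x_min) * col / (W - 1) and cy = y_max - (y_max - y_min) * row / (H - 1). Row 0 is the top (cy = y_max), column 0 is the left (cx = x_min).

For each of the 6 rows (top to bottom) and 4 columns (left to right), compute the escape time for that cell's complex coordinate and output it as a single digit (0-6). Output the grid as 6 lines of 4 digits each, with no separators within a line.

(row=0, col=0): c = -0.3700 + -0.2100i → escape time 6
(row=0, col=1): c = 0.0333 + -0.2100i → escape time 6
(row=0, col=2): c = 0.4367 + -0.2100i → escape time 6
(row=0, col=3): c = 0.8400 + -0.2100i → escape time 3
(row=1, col=0): c = -0.3700 + -0.4560i → escape time 6
(row=1, col=1): c = 0.0333 + -0.4560i → escape time 6
(row=1, col=2): c = 0.4367 + -0.4560i → escape time 6
(row=1, col=3): c = 0.8400 + -0.4560i → escape time 3
(row=2, col=0): c = -0.3700 + -0.7020i → escape time 6
(row=2, col=1): c = 0.0333 + -0.7020i → escape time 6
(row=2, col=2): c = 0.4367 + -0.7020i → escape time 4
(row=2, col=3): c = 0.8400 + -0.7020i → escape time 2
(row=3, col=0): c = -0.3700 + -0.9480i → escape time 5
(row=3, col=1): c = 0.0333 + -0.9480i → escape time 6
(row=3, col=2): c = 0.4367 + -0.9480i → escape time 3
(row=3, col=3): c = 0.8400 + -0.9480i → escape time 2
(row=4, col=0): c = -0.3700 + -1.1940i → escape time 3
(row=4, col=1): c = 0.0333 + -1.1940i → escape time 3
(row=4, col=2): c = 0.4367 + -1.1940i → escape time 2
(row=4, col=3): c = 0.8400 + -1.1940i → escape time 2
(row=5, col=0): c = -0.3700 + -1.4400i → escape time 2
(row=5, col=1): c = 0.0333 + -1.4400i → escape time 2
(row=5, col=2): c = 0.4367 + -1.4400i → escape time 2
(row=5, col=3): c = 0.8400 + -1.4400i → escape time 2

Answer: 6663
6663
6642
5632
3322
2222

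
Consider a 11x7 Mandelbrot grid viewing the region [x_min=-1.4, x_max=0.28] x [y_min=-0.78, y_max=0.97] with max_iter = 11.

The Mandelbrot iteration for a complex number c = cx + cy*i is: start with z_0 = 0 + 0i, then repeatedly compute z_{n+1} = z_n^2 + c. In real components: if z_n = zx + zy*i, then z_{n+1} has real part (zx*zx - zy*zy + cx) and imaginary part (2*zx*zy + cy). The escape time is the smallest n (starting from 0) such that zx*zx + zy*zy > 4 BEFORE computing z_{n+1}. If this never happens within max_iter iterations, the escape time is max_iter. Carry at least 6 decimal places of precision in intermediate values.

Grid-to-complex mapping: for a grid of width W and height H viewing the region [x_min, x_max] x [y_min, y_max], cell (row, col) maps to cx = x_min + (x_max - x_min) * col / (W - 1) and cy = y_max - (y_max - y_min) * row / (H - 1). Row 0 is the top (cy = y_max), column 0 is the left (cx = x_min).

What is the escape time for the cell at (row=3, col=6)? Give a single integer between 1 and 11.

Answer: 11

Derivation:
z_0 = 0 + 0i, c = -0.3920 + 0.0950i
Iter 1: z = -0.3920 + 0.0950i, |z|^2 = 0.1627
Iter 2: z = -0.2474 + 0.0205i, |z|^2 = 0.0616
Iter 3: z = -0.3312 + 0.0848i, |z|^2 = 0.1169
Iter 4: z = -0.2895 + 0.0388i, |z|^2 = 0.0853
Iter 5: z = -0.3097 + 0.0725i, |z|^2 = 0.1012
Iter 6: z = -0.3013 + 0.0501i, |z|^2 = 0.0933
Iter 7: z = -0.3037 + 0.0648i, |z|^2 = 0.0964
Iter 8: z = -0.3040 + 0.0556i, |z|^2 = 0.0955
Iter 9: z = -0.3027 + 0.0612i, |z|^2 = 0.0954
Iter 10: z = -0.3041 + 0.0580i, |z|^2 = 0.0958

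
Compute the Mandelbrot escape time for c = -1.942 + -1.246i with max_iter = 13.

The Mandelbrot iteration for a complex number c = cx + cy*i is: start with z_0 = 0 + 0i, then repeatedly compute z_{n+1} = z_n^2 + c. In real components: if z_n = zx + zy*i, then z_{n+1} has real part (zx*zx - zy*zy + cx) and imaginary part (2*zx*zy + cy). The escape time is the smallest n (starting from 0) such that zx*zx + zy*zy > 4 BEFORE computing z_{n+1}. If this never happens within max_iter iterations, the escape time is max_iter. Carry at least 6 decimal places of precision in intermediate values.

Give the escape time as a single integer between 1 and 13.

z_0 = 0 + 0i, c = -1.9420 + -1.2460i
Iter 1: z = -1.9420 + -1.2460i, |z|^2 = 5.3239
Escaped at iteration 1

Answer: 1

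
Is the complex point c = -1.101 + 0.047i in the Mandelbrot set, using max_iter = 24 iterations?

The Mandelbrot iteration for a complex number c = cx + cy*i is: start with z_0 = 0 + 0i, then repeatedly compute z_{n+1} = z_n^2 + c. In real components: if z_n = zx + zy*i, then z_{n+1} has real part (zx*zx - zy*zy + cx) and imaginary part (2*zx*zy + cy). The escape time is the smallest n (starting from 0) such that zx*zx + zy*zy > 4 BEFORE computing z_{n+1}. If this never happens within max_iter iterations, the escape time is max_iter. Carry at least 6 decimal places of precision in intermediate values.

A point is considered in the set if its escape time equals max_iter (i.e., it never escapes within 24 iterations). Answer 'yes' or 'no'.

Answer: yes

Derivation:
z_0 = 0 + 0i, c = -1.1010 + 0.0470i
Iter 1: z = -1.1010 + 0.0470i, |z|^2 = 1.2144
Iter 2: z = 0.1090 + -0.0565i, |z|^2 = 0.0151
Iter 3: z = -1.0923 + 0.0347i, |z|^2 = 1.1943
Iter 4: z = 0.0909 + -0.0288i, |z|^2 = 0.0091
Iter 5: z = -1.0936 + 0.0418i, |z|^2 = 1.1976
Iter 6: z = 0.0931 + -0.0443i, |z|^2 = 0.0106
Iter 7: z = -1.0943 + 0.0387i, |z|^2 = 1.1990
Iter 8: z = 0.0950 + -0.0378i, |z|^2 = 0.0104
Iter 9: z = -1.0934 + 0.0398i, |z|^2 = 1.1971
Iter 10: z = 0.0930 + -0.0401i, |z|^2 = 0.0102
Iter 11: z = -1.0940 + 0.0395i, |z|^2 = 1.1983
Iter 12: z = 0.0942 + -0.0395i, |z|^2 = 0.0104
Iter 13: z = -1.0937 + 0.0396i, |z|^2 = 1.1977
Iter 14: z = 0.0936 + -0.0395i, |z|^2 = 0.0103
Iter 15: z = -1.0938 + 0.0396i, |z|^2 = 1.1980
Iter 16: z = 0.0938 + -0.0396i, |z|^2 = 0.0104
Iter 17: z = -1.0938 + 0.0396i, |z|^2 = 1.1979
Iter 18: z = 0.0938 + -0.0395i, |z|^2 = 0.0104
Iter 19: z = -1.0938 + 0.0396i, |z|^2 = 1.1979
Iter 20: z = 0.0938 + -0.0396i, |z|^2 = 0.0104
Iter 21: z = -1.0938 + 0.0396i, |z|^2 = 1.1979
Iter 22: z = 0.0938 + -0.0396i, |z|^2 = 0.0104
Iter 23: z = -1.0938 + 0.0396i, |z|^2 = 1.1979
Did not escape in 24 iterations → in set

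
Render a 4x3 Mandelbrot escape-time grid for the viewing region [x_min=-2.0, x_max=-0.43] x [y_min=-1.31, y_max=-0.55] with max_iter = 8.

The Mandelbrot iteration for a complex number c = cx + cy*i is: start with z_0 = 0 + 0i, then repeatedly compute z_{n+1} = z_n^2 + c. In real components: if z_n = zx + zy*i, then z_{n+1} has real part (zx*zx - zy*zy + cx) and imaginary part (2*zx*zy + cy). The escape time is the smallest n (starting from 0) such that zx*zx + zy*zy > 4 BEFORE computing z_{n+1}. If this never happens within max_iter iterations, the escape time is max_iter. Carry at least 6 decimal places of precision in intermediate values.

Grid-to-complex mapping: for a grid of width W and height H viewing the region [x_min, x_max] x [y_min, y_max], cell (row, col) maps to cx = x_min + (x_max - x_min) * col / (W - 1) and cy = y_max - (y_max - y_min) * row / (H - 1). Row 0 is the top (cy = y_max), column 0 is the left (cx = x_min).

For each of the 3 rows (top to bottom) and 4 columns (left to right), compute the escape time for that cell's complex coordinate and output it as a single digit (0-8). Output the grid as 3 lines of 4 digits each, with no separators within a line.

Answer: 1358
1335
1223

Derivation:
(row=0, col=0): c = -2.0000 + -0.5500i → escape time 1
(row=0, col=1): c = -1.4767 + -0.5500i → escape time 3
(row=0, col=2): c = -0.9533 + -0.5500i → escape time 5
(row=0, col=3): c = -0.4300 + -0.5500i → escape time 8
(row=1, col=0): c = -2.0000 + -0.9300i → escape time 1
(row=1, col=1): c = -1.4767 + -0.9300i → escape time 3
(row=1, col=2): c = -0.9533 + -0.9300i → escape time 3
(row=1, col=3): c = -0.4300 + -0.9300i → escape time 5
(row=2, col=0): c = -2.0000 + -1.3100i → escape time 1
(row=2, col=1): c = -1.4767 + -1.3100i → escape time 2
(row=2, col=2): c = -0.9533 + -1.3100i → escape time 2
(row=2, col=3): c = -0.4300 + -1.3100i → escape time 3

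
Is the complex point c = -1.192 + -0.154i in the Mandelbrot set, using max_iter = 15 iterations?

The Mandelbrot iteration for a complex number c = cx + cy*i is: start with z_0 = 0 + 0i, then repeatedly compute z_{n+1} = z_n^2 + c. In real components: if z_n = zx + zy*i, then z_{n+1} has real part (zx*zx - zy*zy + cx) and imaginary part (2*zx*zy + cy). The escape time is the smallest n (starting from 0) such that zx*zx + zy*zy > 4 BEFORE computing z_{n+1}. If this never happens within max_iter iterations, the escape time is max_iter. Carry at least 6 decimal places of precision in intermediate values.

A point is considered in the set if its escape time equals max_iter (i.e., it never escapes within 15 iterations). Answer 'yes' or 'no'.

z_0 = 0 + 0i, c = -1.1920 + -0.1540i
Iter 1: z = -1.1920 + -0.1540i, |z|^2 = 1.4446
Iter 2: z = 0.2051 + 0.2131i, |z|^2 = 0.0875
Iter 3: z = -1.1953 + -0.0666i, |z|^2 = 1.4333
Iter 4: z = 0.2324 + 0.0051i, |z|^2 = 0.0540
Iter 5: z = -1.1380 + -0.1516i, |z|^2 = 1.3181
Iter 6: z = 0.0801 + 0.1911i, |z|^2 = 0.0429
Iter 7: z = -1.2221 + -0.1234i, |z|^2 = 1.5088
Iter 8: z = 0.2863 + 0.1476i, |z|^2 = 0.1038
Iter 9: z = -1.1318 + -0.0695i, |z|^2 = 1.2858
Iter 10: z = 0.0841 + 0.0033i, |z|^2 = 0.0071
Iter 11: z = -1.1849 + -0.1535i, |z|^2 = 1.4276
Iter 12: z = 0.1885 + 0.2097i, |z|^2 = 0.0795
Iter 13: z = -1.2004 + -0.0750i, |z|^2 = 1.4466
Iter 14: z = 0.2434 + 0.0260i, |z|^2 = 0.0599
Did not escape in 15 iterations → in set

Answer: yes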